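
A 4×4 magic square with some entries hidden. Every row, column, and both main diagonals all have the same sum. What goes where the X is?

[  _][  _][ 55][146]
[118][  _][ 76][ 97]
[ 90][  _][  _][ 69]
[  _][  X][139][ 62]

Column 4 is complete and sums to 374; that is the magic constant.
From row 2, 374 − (118 + 76 + 97) gives (2,2) = 83.
From column 3, 374 − (55 + 76 + 139) gives (3,3) = 104.
Main diagonal must total 374; the given cells sum to 249, so (1,1) = 125.
The remaining cell in row 1 is (1,2) = 374 − 326 = 48.
The remaining cell in row 3 is (3,2) = 374 − 263 = 111.
Column 1: 125 + 118 + 90 + ? = 374, so (4,1) = 41.
From column 2, 374 − (48 + 83 + 111) gives (4,2) = 132.

132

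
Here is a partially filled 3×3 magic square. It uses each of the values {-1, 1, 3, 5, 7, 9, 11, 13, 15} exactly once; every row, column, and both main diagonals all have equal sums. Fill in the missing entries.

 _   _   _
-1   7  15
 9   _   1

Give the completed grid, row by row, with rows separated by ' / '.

The 9 entries sum to 63, so each line sums to 63/3 = 21.
Row 3 needs 21; the known cells sum to 10, so (3,2) = 11.
From column 1, 21 − (-1 + 9) gives (1,1) = 13.
The remaining cell in column 2 is (1,2) = 21 − 18 = 3.
The remaining cell in column 3 is (1,3) = 21 − 16 = 5.

13 3 5 / -1 7 15 / 9 11 1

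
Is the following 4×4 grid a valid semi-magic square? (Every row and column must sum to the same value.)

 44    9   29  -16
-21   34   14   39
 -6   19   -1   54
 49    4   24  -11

Row 1: 44 + 9 + 29 + (-16) = 66.
Row 2: -21 + 34 + 14 + 39 = 66.
Row 3: -6 + 19 + (-1) + 54 = 66.
Row 4: 49 + 4 + 24 + (-11) = 66.
Column 1: 44 + (-21) + (-6) + 49 = 66.
Column 2: 9 + 34 + 19 + 4 = 66.
Column 3: 29 + 14 + (-1) + 24 = 66.
Column 4: -16 + 39 + 54 + (-11) = 66.
All lines sum to 66.

Yes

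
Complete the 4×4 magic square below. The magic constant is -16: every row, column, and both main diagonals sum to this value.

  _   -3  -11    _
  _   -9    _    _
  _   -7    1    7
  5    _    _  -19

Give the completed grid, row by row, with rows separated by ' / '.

11 -3 -11 -13 / -15 -9 -1 9 / -17 -7 1 7 / 5 3 -5 -19

Row 3 must total -16; the given cells sum to 1, so (3,1) = -17.
Using column 2: -3 + (-9) + (-7) + ? → (4,2) = -16 − (-19) = 3.
Main diagonal: -9 + 1 + (-19) + ? = -16, so (1,1) = 11.
Row 1: 11 + (-3) + (-11) + ? = -16, so (1,4) = -13.
The remaining cell in row 4 is (4,3) = -16 − (-11) = -5.
Column 1 needs -16; the known cells sum to -1, so (2,1) = -15.
The remaining cell in column 3 is (2,3) = -16 − (-15) = -1.
Using column 4: -13 + 7 + (-19) + ? → (2,4) = -16 − (-25) = 9.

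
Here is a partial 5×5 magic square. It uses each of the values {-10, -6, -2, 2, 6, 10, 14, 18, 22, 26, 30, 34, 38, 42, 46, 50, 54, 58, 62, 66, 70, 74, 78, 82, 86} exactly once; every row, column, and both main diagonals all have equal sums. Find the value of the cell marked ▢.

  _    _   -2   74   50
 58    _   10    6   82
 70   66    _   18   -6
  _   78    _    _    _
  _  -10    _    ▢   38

62

The 25 entries sum to 950, so each line sums to 950/5 = 190.
Using row 2: 58 + 10 + 6 + 82 + ? → (2,2) = 190 − 156 = 34.
Using row 3: 70 + 66 + 18 + (-6) + ? → (3,3) = 190 − 148 = 42.
Column 2 needs 190; the known cells sum to 168, so (1,2) = 22.
From column 5, 190 − (50 + 82 + (-6) + 38) gives (4,5) = 26.
Anti-diagonal must total 190; the given cells sum to 176, so (5,1) = 14.
Using row 1: 22 + (-2) + 74 + 50 + ? → (1,1) = 190 − 144 = 46.
Column 1 must total 190; the given cells sum to 188, so (4,1) = 2.
The remaining cell in main diagonal is (4,4) = 190 − 160 = 30.
The remaining cell in row 4 is (4,3) = 190 − 136 = 54.
The remaining cell in column 3 is (5,3) = 190 − 104 = 86.
Column 4: 74 + 6 + 18 + 30 + ? = 190, so (5,4) = 62.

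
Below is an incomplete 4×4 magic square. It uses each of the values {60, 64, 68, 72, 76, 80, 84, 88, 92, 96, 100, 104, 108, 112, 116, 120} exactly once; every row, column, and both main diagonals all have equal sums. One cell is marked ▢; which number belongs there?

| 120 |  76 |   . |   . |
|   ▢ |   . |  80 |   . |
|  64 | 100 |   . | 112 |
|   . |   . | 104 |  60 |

68

The 16 entries sum to 1440, so each line sums to 1440/4 = 360.
Row 3: 64 + 100 + 112 + ? = 360, so (3,3) = 84.
From column 3, 360 − (80 + 84 + 104) gives (1,3) = 92.
Main diagonal: 120 + 84 + 60 + ? = 360, so (2,2) = 96.
Using row 1: 120 + 76 + 92 + ? → (1,4) = 360 − 288 = 72.
From column 2, 360 − (76 + 96 + 100) gives (4,2) = 88.
Column 4: 72 + 112 + 60 + ? = 360, so (2,4) = 116.
Using anti-diagonal: 72 + 80 + 100 + ? → (4,1) = 360 − 252 = 108.
Row 2: 96 + 80 + 116 + ? = 360, so (2,1) = 68.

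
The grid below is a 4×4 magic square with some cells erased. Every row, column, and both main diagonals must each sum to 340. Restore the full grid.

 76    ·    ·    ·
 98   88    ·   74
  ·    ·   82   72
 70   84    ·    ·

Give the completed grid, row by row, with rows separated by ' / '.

76 78 86 100 / 98 88 80 74 / 96 90 82 72 / 70 84 92 94

From row 2, 340 − (98 + 88 + 74) gives (2,3) = 80.
Column 1: 76 + 98 + 70 + ? = 340, so (3,1) = 96.
Using main diagonal: 76 + 88 + 82 + ? → (4,4) = 340 − 246 = 94.
Using row 3: 96 + 82 + 72 + ? → (3,2) = 340 − 250 = 90.
The remaining cell in row 4 is (4,3) = 340 − 248 = 92.
Column 2 must total 340; the given cells sum to 262, so (1,2) = 78.
From column 3, 340 − (80 + 82 + 92) gives (1,3) = 86.
Column 4 needs 340; the known cells sum to 240, so (1,4) = 100.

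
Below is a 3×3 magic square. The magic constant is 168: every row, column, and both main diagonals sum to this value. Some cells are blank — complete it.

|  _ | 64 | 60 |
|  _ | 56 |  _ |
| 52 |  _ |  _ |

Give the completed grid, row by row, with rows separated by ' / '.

Row 1 needs 168; the known cells sum to 124, so (1,1) = 44.
From column 1, 168 − (44 + 52) gives (2,1) = 72.
From column 2, 168 − (64 + 56) gives (3,2) = 48.
Using main diagonal: 44 + 56 + ? → (3,3) = 168 − 100 = 68.
Row 2 must total 168; the given cells sum to 128, so (2,3) = 40.

44 64 60 / 72 56 40 / 52 48 68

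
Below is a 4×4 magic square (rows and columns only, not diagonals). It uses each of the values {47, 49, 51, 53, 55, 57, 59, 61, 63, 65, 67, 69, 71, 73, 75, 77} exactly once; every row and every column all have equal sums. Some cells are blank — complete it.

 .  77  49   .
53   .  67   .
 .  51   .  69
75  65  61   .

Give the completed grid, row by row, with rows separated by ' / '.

The 16 entries sum to 992, so each line sums to 992/4 = 248.
Row 4 must total 248; the given cells sum to 201, so (4,4) = 47.
Column 2: 77 + 51 + 65 + ? = 248, so (2,2) = 55.
Column 3 needs 248; the known cells sum to 177, so (3,3) = 71.
Row 2 needs 248; the known cells sum to 175, so (2,4) = 73.
Row 3 needs 248; the known cells sum to 191, so (3,1) = 57.
Column 1: 53 + 57 + 75 + ? = 248, so (1,1) = 63.
The remaining cell in column 4 is (1,4) = 248 − 189 = 59.

63 77 49 59 / 53 55 67 73 / 57 51 71 69 / 75 65 61 47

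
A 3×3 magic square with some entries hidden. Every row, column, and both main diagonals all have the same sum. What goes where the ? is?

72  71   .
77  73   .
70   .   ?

Column 1 is complete and sums to 219; that is the magic constant.
The remaining cell in row 1 is (1,3) = 219 − 143 = 76.
From row 2, 219 − (77 + 73) gives (2,3) = 69.
The remaining cell in column 2 is (3,2) = 219 − 144 = 75.
Column 3: 76 + 69 + ? = 219, so (3,3) = 74.

74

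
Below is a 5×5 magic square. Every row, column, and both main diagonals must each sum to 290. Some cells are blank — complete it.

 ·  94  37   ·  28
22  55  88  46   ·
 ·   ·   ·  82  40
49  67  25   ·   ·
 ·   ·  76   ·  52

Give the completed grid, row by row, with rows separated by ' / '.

Row 2 needs 290; the known cells sum to 211, so (2,5) = 79.
Column 3 needs 290; the known cells sum to 226, so (3,3) = 64.
The remaining cell in column 5 is (4,5) = 290 − 199 = 91.
Anti-diagonal: 28 + 46 + 64 + 67 + ? = 290, so (5,1) = 85.
Using row 4: 49 + 67 + 25 + 91 + ? → (4,4) = 290 − 232 = 58.
Main diagonal: 55 + 64 + 58 + 52 + ? = 290, so (1,1) = 61.
Row 1: 61 + 94 + 37 + 28 + ? = 290, so (1,4) = 70.
Column 1: 61 + 22 + 49 + 85 + ? = 290, so (3,1) = 73.
From column 4, 290 − (70 + 46 + 82 + 58) gives (5,4) = 34.
The remaining cell in row 3 is (3,2) = 290 − 259 = 31.
Row 5 must total 290; the given cells sum to 247, so (5,2) = 43.

61 94 37 70 28 / 22 55 88 46 79 / 73 31 64 82 40 / 49 67 25 58 91 / 85 43 76 34 52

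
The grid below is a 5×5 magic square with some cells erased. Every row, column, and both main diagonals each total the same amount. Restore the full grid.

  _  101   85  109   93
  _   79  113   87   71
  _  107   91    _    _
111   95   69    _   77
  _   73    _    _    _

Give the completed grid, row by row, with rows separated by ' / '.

67 101 85 109 93 / 105 79 113 87 71 / 83 107 91 75 99 / 111 95 69 103 77 / 89 73 97 81 115

Column 2 is already complete: 101 + 79 + 107 + 95 + 73 = 455, so that is the magic constant.
Row 1 needs 455; the known cells sum to 388, so (1,1) = 67.
Row 2: 79 + 113 + 87 + 71 + ? = 455, so (2,1) = 105.
Using row 4: 111 + 95 + 69 + 77 + ? → (4,4) = 455 − 352 = 103.
Using column 3: 85 + 113 + 91 + 69 + ? → (5,3) = 455 − 358 = 97.
Using main diagonal: 67 + 79 + 91 + 103 + ? → (5,5) = 455 − 340 = 115.
Anti-diagonal needs 455; the known cells sum to 366, so (5,1) = 89.
The remaining cell in row 5 is (5,4) = 455 − 374 = 81.
From column 1, 455 − (67 + 105 + 111 + 89) gives (3,1) = 83.
Column 4 needs 455; the known cells sum to 380, so (3,4) = 75.
Column 5 must total 455; the given cells sum to 356, so (3,5) = 99.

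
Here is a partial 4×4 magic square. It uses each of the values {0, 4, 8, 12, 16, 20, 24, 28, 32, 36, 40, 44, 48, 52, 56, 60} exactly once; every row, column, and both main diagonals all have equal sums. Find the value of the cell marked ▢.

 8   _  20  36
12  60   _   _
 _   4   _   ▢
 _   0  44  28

The 16 entries sum to 480, so each line sums to 480/4 = 120.
Row 1: 8 + 20 + 36 + ? = 120, so (1,2) = 56.
The remaining cell in row 4 is (4,1) = 120 − 72 = 48.
Column 1: 8 + 12 + 48 + ? = 120, so (3,1) = 52.
Using main diagonal: 8 + 60 + 28 + ? → (3,3) = 120 − 96 = 24.
From anti-diagonal, 120 − (36 + 4 + 48) gives (2,3) = 32.
Row 2 must total 120; the given cells sum to 104, so (2,4) = 16.
Row 3 needs 120; the known cells sum to 80, so (3,4) = 40.

40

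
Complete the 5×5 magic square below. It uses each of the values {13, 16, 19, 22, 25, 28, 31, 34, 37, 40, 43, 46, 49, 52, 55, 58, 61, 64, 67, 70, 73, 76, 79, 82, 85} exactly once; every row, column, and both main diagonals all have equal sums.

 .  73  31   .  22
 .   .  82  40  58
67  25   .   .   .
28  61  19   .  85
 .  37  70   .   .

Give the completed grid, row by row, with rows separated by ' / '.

55 73 31 64 22 / 16 49 82 40 58 / 67 25 43 76 34 / 28 61 19 52 85 / 79 37 70 13 46

The 25 entries sum to 1225, so each line sums to 1225/5 = 245.
From row 4, 245 − (28 + 61 + 19 + 85) gives (4,4) = 52.
From column 2, 245 − (73 + 25 + 61 + 37) gives (2,2) = 49.
Column 3: 31 + 82 + 19 + 70 + ? = 245, so (3,3) = 43.
Anti-diagonal needs 245; the known cells sum to 166, so (5,1) = 79.
Row 2: 49 + 82 + 40 + 58 + ? = 245, so (2,1) = 16.
Using column 1: 16 + 67 + 28 + 79 + ? → (1,1) = 245 − 190 = 55.
The remaining cell in main diagonal is (5,5) = 245 − 199 = 46.
Row 1: 55 + 73 + 31 + 22 + ? = 245, so (1,4) = 64.
The remaining cell in row 5 is (5,4) = 245 − 232 = 13.
From column 4, 245 − (64 + 40 + 52 + 13) gives (3,4) = 76.
From column 5, 245 − (22 + 58 + 85 + 46) gives (3,5) = 34.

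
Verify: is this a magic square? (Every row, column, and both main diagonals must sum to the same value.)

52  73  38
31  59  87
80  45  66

No — row 3 sums to 191 but column 2 sums to 177.

Row 1: 52 + 73 + 38 = 163.
Row 2: 31 + 59 + 87 = 177.
Row 3: 80 + 45 + 66 = 191.
Column 1: 52 + 31 + 80 = 163.
Column 2: 73 + 59 + 45 = 177.
Column 3: 38 + 87 + 66 = 191.
Main diagonal: 52 + 59 + 66 = 177.
Anti-diagonal: 38 + 59 + 80 = 177.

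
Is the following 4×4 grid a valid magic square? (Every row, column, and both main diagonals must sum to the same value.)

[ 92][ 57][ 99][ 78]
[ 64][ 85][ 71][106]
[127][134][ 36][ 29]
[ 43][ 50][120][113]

Row 1: 92 + 57 + 99 + 78 = 326.
Row 2: 64 + 85 + 71 + 106 = 326.
Row 3: 127 + 134 + 36 + 29 = 326.
Row 4: 43 + 50 + 120 + 113 = 326.
Column 1: 92 + 64 + 127 + 43 = 326.
Column 2: 57 + 85 + 134 + 50 = 326.
Column 3: 99 + 71 + 36 + 120 = 326.
Column 4: 78 + 106 + 29 + 113 = 326.
Main diagonal: 92 + 85 + 36 + 113 = 326.
Anti-diagonal: 78 + 71 + 134 + 43 = 326.
All lines sum to 326.

Yes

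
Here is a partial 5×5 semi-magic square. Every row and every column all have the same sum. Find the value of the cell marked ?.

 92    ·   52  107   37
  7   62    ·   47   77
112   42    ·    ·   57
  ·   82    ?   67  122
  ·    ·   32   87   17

Column 5 is complete and sums to 310; that is the magic constant.
The remaining cell in row 1 is (1,2) = 310 − 288 = 22.
Row 2 needs 310; the known cells sum to 193, so (2,3) = 117.
Column 2 must total 310; the given cells sum to 208, so (5,2) = 102.
From column 4, 310 − (107 + 47 + 67 + 87) gives (3,4) = 2.
The remaining cell in row 3 is (3,3) = 310 − 213 = 97.
The remaining cell in row 5 is (5,1) = 310 − 238 = 72.
From column 1, 310 − (92 + 7 + 112 + 72) gives (4,1) = 27.
Column 3: 52 + 117 + 97 + 32 + ? = 310, so (4,3) = 12.

12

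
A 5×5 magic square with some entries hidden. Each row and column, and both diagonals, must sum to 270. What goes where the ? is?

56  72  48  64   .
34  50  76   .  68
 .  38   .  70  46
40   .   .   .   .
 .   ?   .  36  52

From row 1, 270 − (56 + 72 + 48 + 64) gives (1,5) = 30.
Using row 2: 34 + 50 + 76 + 68 + ? → (2,4) = 270 − 228 = 42.
Column 4 must total 270; the given cells sum to 212, so (4,4) = 58.
Using column 5: 30 + 68 + 46 + 52 + ? → (4,5) = 270 − 196 = 74.
Main diagonal: 56 + 50 + 58 + 52 + ? = 270, so (3,3) = 54.
From row 3, 270 − (38 + 54 + 70 + 46) gives (3,1) = 62.
The remaining cell in column 1 is (5,1) = 270 − 192 = 78.
From anti-diagonal, 270 − (30 + 42 + 54 + 78) gives (4,2) = 66.
Using row 4: 40 + 66 + 58 + 74 + ? → (4,3) = 270 − 238 = 32.
From column 2, 270 − (72 + 50 + 38 + 66) gives (5,2) = 44.

44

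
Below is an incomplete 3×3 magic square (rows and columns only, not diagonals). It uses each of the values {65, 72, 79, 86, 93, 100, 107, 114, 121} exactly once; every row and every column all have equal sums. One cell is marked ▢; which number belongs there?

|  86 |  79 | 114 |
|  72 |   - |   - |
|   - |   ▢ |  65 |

The 9 entries sum to 837, so each line sums to 837/3 = 279.
Column 1 needs 279; the known cells sum to 158, so (3,1) = 121.
Column 3 must total 279; the given cells sum to 179, so (2,3) = 100.
Row 2 must total 279; the given cells sum to 172, so (2,2) = 107.
The remaining cell in row 3 is (3,2) = 279 − 186 = 93.

93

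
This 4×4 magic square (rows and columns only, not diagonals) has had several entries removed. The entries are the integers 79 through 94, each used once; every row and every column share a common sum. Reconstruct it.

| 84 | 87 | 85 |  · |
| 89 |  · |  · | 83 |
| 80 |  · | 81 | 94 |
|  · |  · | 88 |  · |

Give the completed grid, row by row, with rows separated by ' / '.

84 87 85 90 / 89 82 92 83 / 80 91 81 94 / 93 86 88 79

The entries are 79 through 94, which sum to 1384, so each line sums to 1384/4 = 346.
The remaining cell in row 1 is (1,4) = 346 − 256 = 90.
Using row 3: 80 + 81 + 94 + ? → (3,2) = 346 − 255 = 91.
Column 1 must total 346; the given cells sum to 253, so (4,1) = 93.
Using column 3: 85 + 81 + 88 + ? → (2,3) = 346 − 254 = 92.
Using column 4: 90 + 83 + 94 + ? → (4,4) = 346 − 267 = 79.
The remaining cell in row 2 is (2,2) = 346 − 264 = 82.
Row 4: 93 + 88 + 79 + ? = 346, so (4,2) = 86.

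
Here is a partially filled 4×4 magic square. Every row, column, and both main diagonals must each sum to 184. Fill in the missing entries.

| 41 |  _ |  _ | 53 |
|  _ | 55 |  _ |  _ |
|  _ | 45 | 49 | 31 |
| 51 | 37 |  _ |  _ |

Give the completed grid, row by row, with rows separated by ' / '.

Using row 3: 45 + 49 + 31 + ? → (3,1) = 184 − 125 = 59.
Column 1 must total 184; the given cells sum to 151, so (2,1) = 33.
Column 2: 55 + 45 + 37 + ? = 184, so (1,2) = 47.
From main diagonal, 184 − (41 + 55 + 49) gives (4,4) = 39.
Using anti-diagonal: 53 + 45 + 51 + ? → (2,3) = 184 − 149 = 35.
Row 1 needs 184; the known cells sum to 141, so (1,3) = 43.
Row 2 needs 184; the known cells sum to 123, so (2,4) = 61.
From row 4, 184 − (51 + 37 + 39) gives (4,3) = 57.

41 47 43 53 / 33 55 35 61 / 59 45 49 31 / 51 37 57 39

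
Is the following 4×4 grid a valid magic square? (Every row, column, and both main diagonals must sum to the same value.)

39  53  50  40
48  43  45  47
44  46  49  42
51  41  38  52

No — row 3 sums to 181 but row 2 sums to 183.

Row 1: 39 + 53 + 50 + 40 = 182.
Row 2: 48 + 43 + 45 + 47 = 183.
Row 3: 44 + 46 + 49 + 42 = 181.
Row 4: 51 + 41 + 38 + 52 = 182.
Column 1: 39 + 48 + 44 + 51 = 182.
Column 2: 53 + 43 + 46 + 41 = 183.
Column 3: 50 + 45 + 49 + 38 = 182.
Column 4: 40 + 47 + 42 + 52 = 181.
Main diagonal: 39 + 43 + 49 + 52 = 183.
Anti-diagonal: 40 + 45 + 46 + 51 = 182.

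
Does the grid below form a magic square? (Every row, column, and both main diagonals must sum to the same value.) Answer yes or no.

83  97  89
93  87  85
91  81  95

Row 1: 83 + 97 + 89 = 269.
Row 2: 93 + 87 + 85 = 265.
Row 3: 91 + 81 + 95 = 267.
Column 1: 83 + 93 + 91 = 267.
Column 2: 97 + 87 + 81 = 265.
Column 3: 89 + 85 + 95 = 269.
Main diagonal: 83 + 87 + 95 = 265.
Anti-diagonal: 89 + 87 + 91 = 267.

No — main diagonal sums to 265 but column 3 sums to 269.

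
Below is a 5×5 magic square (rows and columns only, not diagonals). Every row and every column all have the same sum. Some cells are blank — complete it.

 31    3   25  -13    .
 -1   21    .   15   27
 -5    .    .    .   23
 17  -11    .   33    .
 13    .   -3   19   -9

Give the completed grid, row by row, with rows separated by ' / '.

Column 1 is already complete: 31 + -1 + -5 + 17 + 13 = 55, so that is the magic constant.
Row 1: 31 + 3 + 25 + (-13) + ? = 55, so (1,5) = 9.
Using row 2: -1 + 21 + 15 + 27 + ? → (2,3) = 55 − 62 = -7.
Row 5: 13 + (-3) + 19 + (-9) + ? = 55, so (5,2) = 35.
The remaining cell in column 2 is (3,2) = 55 − 48 = 7.
Using column 4: -13 + 15 + 33 + 19 + ? → (3,4) = 55 − 54 = 1.
Column 5: 9 + 27 + 23 + (-9) + ? = 55, so (4,5) = 5.
Row 3 must total 55; the given cells sum to 26, so (3,3) = 29.
The remaining cell in row 4 is (4,3) = 55 − 44 = 11.

31 3 25 -13 9 / -1 21 -7 15 27 / -5 7 29 1 23 / 17 -11 11 33 5 / 13 35 -3 19 -9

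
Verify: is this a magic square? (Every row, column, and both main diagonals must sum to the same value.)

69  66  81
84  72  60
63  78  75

Yes

Row 1: 69 + 66 + 81 = 216.
Row 2: 84 + 72 + 60 = 216.
Row 3: 63 + 78 + 75 = 216.
Column 1: 69 + 84 + 63 = 216.
Column 2: 66 + 72 + 78 = 216.
Column 3: 81 + 60 + 75 = 216.
Main diagonal: 69 + 72 + 75 = 216.
Anti-diagonal: 81 + 72 + 63 = 216.
All lines sum to 216.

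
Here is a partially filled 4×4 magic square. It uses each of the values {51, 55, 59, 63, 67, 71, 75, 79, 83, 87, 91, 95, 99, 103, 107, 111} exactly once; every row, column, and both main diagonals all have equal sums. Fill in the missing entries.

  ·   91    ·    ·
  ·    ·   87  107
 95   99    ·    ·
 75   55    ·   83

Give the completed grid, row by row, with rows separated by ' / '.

The 16 entries sum to 1296, so each line sums to 1296/4 = 324.
The remaining cell in row 4 is (4,3) = 324 − 213 = 111.
From column 2, 324 − (91 + 99 + 55) gives (2,2) = 79.
The remaining cell in anti-diagonal is (1,4) = 324 − 261 = 63.
From row 2, 324 − (79 + 87 + 107) gives (2,1) = 51.
Column 1 must total 324; the given cells sum to 221, so (1,1) = 103.
Column 4: 63 + 107 + 83 + ? = 324, so (3,4) = 71.
Main diagonal: 103 + 79 + 83 + ? = 324, so (3,3) = 59.
Row 1: 103 + 91 + 63 + ? = 324, so (1,3) = 67.

103 91 67 63 / 51 79 87 107 / 95 99 59 71 / 75 55 111 83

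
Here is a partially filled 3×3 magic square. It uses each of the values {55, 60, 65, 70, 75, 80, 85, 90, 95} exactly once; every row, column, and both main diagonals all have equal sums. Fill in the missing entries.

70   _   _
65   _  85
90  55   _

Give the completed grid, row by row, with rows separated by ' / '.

The 9 entries sum to 675, so each line sums to 675/3 = 225.
Row 2 needs 225; the known cells sum to 150, so (2,2) = 75.
Row 3 must total 225; the given cells sum to 145, so (3,3) = 80.
Column 2 must total 225; the given cells sum to 130, so (1,2) = 95.
Column 3: 85 + 80 + ? = 225, so (1,3) = 60.

70 95 60 / 65 75 85 / 90 55 80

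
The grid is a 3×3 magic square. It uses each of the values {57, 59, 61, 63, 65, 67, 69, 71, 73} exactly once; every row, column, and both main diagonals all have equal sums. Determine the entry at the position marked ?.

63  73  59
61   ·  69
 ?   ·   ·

71

The 9 entries sum to 585, so each line sums to 585/3 = 195.
Row 2 needs 195; the known cells sum to 130, so (2,2) = 65.
Column 1 needs 195; the known cells sum to 124, so (3,1) = 71.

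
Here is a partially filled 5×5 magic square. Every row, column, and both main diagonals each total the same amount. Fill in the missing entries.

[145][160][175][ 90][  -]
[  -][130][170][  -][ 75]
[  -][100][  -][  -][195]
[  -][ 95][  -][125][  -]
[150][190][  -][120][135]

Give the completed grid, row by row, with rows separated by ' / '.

145 160 175 90 105 / 115 130 170 185 75 / 85 100 140 155 195 / 180 95 110 125 165 / 150 190 80 120 135

Column 2 is already complete: 160 + 130 + 100 + 95 + 190 = 675, so that is the magic constant.
Row 1 must total 675; the given cells sum to 570, so (1,5) = 105.
Row 5: 150 + 190 + 120 + 135 + ? = 675, so (5,3) = 80.
Column 5 needs 675; the known cells sum to 510, so (4,5) = 165.
Main diagonal: 145 + 130 + 125 + 135 + ? = 675, so (3,3) = 140.
From anti-diagonal, 675 − (105 + 140 + 95 + 150) gives (2,4) = 185.
The remaining cell in row 2 is (2,1) = 675 − 560 = 115.
Column 3 must total 675; the given cells sum to 565, so (4,3) = 110.
Column 4 needs 675; the known cells sum to 520, so (3,4) = 155.
Row 3 needs 675; the known cells sum to 590, so (3,1) = 85.
Row 4: 95 + 110 + 125 + 165 + ? = 675, so (4,1) = 180.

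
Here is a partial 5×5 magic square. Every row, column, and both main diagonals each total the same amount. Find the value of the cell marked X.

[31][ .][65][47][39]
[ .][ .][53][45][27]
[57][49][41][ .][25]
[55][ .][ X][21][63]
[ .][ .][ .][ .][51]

29

Column 5 is complete and sums to 205; that is the magic constant.
Row 1 must total 205; the given cells sum to 182, so (1,2) = 23.
Row 3 needs 205; the known cells sum to 172, so (3,4) = 33.
The remaining cell in column 4 is (5,4) = 205 − 146 = 59.
The remaining cell in main diagonal is (2,2) = 205 − 144 = 61.
Using row 2: 61 + 53 + 45 + 27 + ? → (2,1) = 205 − 186 = 19.
Column 1 must total 205; the given cells sum to 162, so (5,1) = 43.
Anti-diagonal: 39 + 45 + 41 + 43 + ? = 205, so (4,2) = 37.
Row 4 must total 205; the given cells sum to 176, so (4,3) = 29.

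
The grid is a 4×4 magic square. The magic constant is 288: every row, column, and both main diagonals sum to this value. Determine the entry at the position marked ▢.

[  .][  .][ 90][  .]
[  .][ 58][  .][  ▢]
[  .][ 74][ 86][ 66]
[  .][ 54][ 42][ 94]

From row 3, 288 − (74 + 86 + 66) gives (3,1) = 62.
From row 4, 288 − (54 + 42 + 94) gives (4,1) = 98.
The remaining cell in column 2 is (1,2) = 288 − 186 = 102.
Column 3 must total 288; the given cells sum to 218, so (2,3) = 70.
Main diagonal needs 288; the known cells sum to 238, so (1,1) = 50.
From anti-diagonal, 288 − (70 + 74 + 98) gives (1,4) = 46.
Using column 1: 50 + 62 + 98 + ? → (2,1) = 288 − 210 = 78.
From column 4, 288 − (46 + 66 + 94) gives (2,4) = 82.

82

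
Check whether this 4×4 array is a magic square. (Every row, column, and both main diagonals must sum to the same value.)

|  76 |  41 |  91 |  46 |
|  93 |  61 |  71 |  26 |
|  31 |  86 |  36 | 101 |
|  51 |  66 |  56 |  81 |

Row 1: 76 + 41 + 91 + 46 = 254.
Row 2: 93 + 61 + 71 + 26 = 251.
Row 3: 31 + 86 + 36 + 101 = 254.
Row 4: 51 + 66 + 56 + 81 = 254.
Column 1: 76 + 93 + 31 + 51 = 251.
Column 2: 41 + 61 + 86 + 66 = 254.
Column 3: 91 + 71 + 36 + 56 = 254.
Column 4: 46 + 26 + 101 + 81 = 254.
Main diagonal: 76 + 61 + 36 + 81 = 254.
Anti-diagonal: 46 + 71 + 86 + 51 = 254.

No — column 1 sums to 251 but column 3 sums to 254.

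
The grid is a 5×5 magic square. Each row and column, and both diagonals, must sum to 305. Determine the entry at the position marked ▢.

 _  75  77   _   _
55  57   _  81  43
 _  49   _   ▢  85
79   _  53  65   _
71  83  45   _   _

From row 2, 305 − (55 + 57 + 81 + 43) gives (2,3) = 69.
The remaining cell in column 2 is (4,2) = 305 − 264 = 41.
Column 3 needs 305; the known cells sum to 244, so (3,3) = 61.
From anti-diagonal, 305 − (81 + 61 + 41 + 71) gives (1,5) = 51.
From row 4, 305 − (79 + 41 + 53 + 65) gives (4,5) = 67.
Column 5: 51 + 43 + 85 + 67 + ? = 305, so (5,5) = 59.
Using main diagonal: 57 + 61 + 65 + 59 + ? → (1,1) = 305 − 242 = 63.
Row 1 needs 305; the known cells sum to 266, so (1,4) = 39.
Row 5 must total 305; the given cells sum to 258, so (5,4) = 47.
Column 1: 63 + 55 + 79 + 71 + ? = 305, so (3,1) = 37.
Column 4: 39 + 81 + 65 + 47 + ? = 305, so (3,4) = 73.

73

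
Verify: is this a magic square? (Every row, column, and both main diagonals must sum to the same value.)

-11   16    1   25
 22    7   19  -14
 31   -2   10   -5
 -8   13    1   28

No — anti-diagonal sums to 34 but row 1 sums to 31.

Row 1: -11 + 16 + 1 + 25 = 31.
Row 2: 22 + 7 + 19 + (-14) = 34.
Row 3: 31 + (-2) + 10 + (-5) = 34.
Row 4: -8 + 13 + 1 + 28 = 34.
Column 1: -11 + 22 + 31 + (-8) = 34.
Column 2: 16 + 7 + (-2) + 13 = 34.
Column 3: 1 + 19 + 10 + 1 = 31.
Column 4: 25 + (-14) + (-5) + 28 = 34.
Main diagonal: -11 + 7 + 10 + 28 = 34.
Anti-diagonal: 25 + 19 + (-2) + (-8) = 34.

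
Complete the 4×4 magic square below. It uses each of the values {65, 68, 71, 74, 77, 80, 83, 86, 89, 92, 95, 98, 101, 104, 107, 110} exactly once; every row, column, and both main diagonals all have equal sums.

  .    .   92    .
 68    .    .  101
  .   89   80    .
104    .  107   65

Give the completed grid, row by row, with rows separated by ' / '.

95 77 92 86 / 68 110 71 101 / 83 89 80 98 / 104 74 107 65

The 16 entries sum to 1400, so each line sums to 1400/4 = 350.
Row 4 needs 350; the known cells sum to 276, so (4,2) = 74.
The remaining cell in column 3 is (2,3) = 350 − 279 = 71.
Using anti-diagonal: 71 + 89 + 104 + ? → (1,4) = 350 − 264 = 86.
The remaining cell in row 2 is (2,2) = 350 − 240 = 110.
Column 2 must total 350; the given cells sum to 273, so (1,2) = 77.
Column 4 must total 350; the given cells sum to 252, so (3,4) = 98.
Main diagonal needs 350; the known cells sum to 255, so (1,1) = 95.
Row 3 must total 350; the given cells sum to 267, so (3,1) = 83.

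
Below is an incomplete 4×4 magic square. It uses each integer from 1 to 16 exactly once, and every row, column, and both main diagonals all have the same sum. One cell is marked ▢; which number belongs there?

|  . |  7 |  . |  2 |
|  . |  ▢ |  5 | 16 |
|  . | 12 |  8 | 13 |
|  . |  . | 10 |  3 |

9

The entries are 1 through 16, which sum to 136, so each line sums to 136/4 = 34.
Row 3: 12 + 8 + 13 + ? = 34, so (3,1) = 1.
Column 3: 5 + 8 + 10 + ? = 34, so (1,3) = 11.
Anti-diagonal: 2 + 5 + 12 + ? = 34, so (4,1) = 15.
Row 1 needs 34; the known cells sum to 20, so (1,1) = 14.
Row 4 needs 34; the known cells sum to 28, so (4,2) = 6.
From column 1, 34 − (14 + 1 + 15) gives (2,1) = 4.
Column 2: 7 + 12 + 6 + ? = 34, so (2,2) = 9.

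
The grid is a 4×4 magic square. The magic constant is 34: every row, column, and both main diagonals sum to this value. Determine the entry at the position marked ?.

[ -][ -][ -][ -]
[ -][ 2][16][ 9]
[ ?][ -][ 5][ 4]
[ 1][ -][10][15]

14

Row 2 needs 34; the known cells sum to 27, so (2,1) = 7.
Row 4: 1 + 10 + 15 + ? = 34, so (4,2) = 8.
From column 3, 34 − (16 + 5 + 10) gives (1,3) = 3.
Column 4 needs 34; the known cells sum to 28, so (1,4) = 6.
The remaining cell in main diagonal is (1,1) = 34 − 22 = 12.
Anti-diagonal needs 34; the known cells sum to 23, so (3,2) = 11.
The remaining cell in row 1 is (1,2) = 34 − 21 = 13.
Row 3: 11 + 5 + 4 + ? = 34, so (3,1) = 14.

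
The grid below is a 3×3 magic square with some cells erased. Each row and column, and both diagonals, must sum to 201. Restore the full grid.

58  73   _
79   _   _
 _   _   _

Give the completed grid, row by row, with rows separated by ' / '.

58 73 70 / 79 67 55 / 64 61 76

Row 1 needs 201; the known cells sum to 131, so (1,3) = 70.
Column 1 needs 201; the known cells sum to 137, so (3,1) = 64.
Anti-diagonal: 70 + 64 + ? = 201, so (2,2) = 67.
The remaining cell in row 2 is (2,3) = 201 − 146 = 55.
Using column 2: 73 + 67 + ? → (3,2) = 201 − 140 = 61.
Column 3 needs 201; the known cells sum to 125, so (3,3) = 76.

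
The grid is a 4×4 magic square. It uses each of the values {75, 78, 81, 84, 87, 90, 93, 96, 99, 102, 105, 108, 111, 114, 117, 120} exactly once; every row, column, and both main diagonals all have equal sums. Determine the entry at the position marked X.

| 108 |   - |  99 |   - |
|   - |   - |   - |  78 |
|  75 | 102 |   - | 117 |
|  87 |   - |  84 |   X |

105

The 16 entries sum to 1560, so each line sums to 1560/4 = 390.
Row 3: 75 + 102 + 117 + ? = 390, so (3,3) = 96.
Column 1 needs 390; the known cells sum to 270, so (2,1) = 120.
Using column 3: 99 + 96 + 84 + ? → (2,3) = 390 − 279 = 111.
The remaining cell in anti-diagonal is (1,4) = 390 − 300 = 90.
Row 1 needs 390; the known cells sum to 297, so (1,2) = 93.
Row 2: 120 + 111 + 78 + ? = 390, so (2,2) = 81.
Using column 2: 93 + 81 + 102 + ? → (4,2) = 390 − 276 = 114.
The remaining cell in column 4 is (4,4) = 390 − 285 = 105.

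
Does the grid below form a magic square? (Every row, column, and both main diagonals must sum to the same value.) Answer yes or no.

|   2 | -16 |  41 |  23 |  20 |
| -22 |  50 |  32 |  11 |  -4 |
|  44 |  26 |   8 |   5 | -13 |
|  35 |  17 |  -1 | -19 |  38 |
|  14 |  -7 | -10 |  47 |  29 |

Row 1: 2 + (-16) + 41 + 23 + 20 = 70.
Row 2: -22 + 50 + 32 + 11 + (-4) = 67.
Row 3: 44 + 26 + 8 + 5 + (-13) = 70.
Row 4: 35 + 17 + (-1) + (-19) + 38 = 70.
Row 5: 14 + (-7) + (-10) + 47 + 29 = 73.
Column 1: 2 + (-22) + 44 + 35 + 14 = 73.
Column 2: -16 + 50 + 26 + 17 + (-7) = 70.
Column 3: 41 + 32 + 8 + (-1) + (-10) = 70.
Column 4: 23 + 11 + 5 + (-19) + 47 = 67.
Column 5: 20 + (-4) + (-13) + 38 + 29 = 70.
Main diagonal: 2 + 50 + 8 + (-19) + 29 = 70.
Anti-diagonal: 20 + 11 + 8 + 17 + 14 = 70.

No — column 4 sums to 67 but row 3 sums to 70.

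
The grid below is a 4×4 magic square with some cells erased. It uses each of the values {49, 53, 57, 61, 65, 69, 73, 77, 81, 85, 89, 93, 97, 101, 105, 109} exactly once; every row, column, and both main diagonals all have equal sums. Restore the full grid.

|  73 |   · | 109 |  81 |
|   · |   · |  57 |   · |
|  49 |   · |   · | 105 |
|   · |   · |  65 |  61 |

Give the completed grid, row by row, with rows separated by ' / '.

73 53 109 81 / 93 97 57 69 / 49 77 85 105 / 101 89 65 61

The 16 entries sum to 1264, so each line sums to 1264/4 = 316.
Using row 1: 73 + 109 + 81 + ? → (1,2) = 316 − 263 = 53.
Column 3 needs 316; the known cells sum to 231, so (3,3) = 85.
Column 4: 81 + 105 + 61 + ? = 316, so (2,4) = 69.
The remaining cell in main diagonal is (2,2) = 316 − 219 = 97.
Row 2 needs 316; the known cells sum to 223, so (2,1) = 93.
Row 3: 49 + 85 + 105 + ? = 316, so (3,2) = 77.
From column 1, 316 − (73 + 93 + 49) gives (4,1) = 101.
From column 2, 316 − (53 + 97 + 77) gives (4,2) = 89.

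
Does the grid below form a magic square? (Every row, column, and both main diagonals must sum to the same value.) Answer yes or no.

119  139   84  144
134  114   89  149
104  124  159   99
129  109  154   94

Row 1: 119 + 139 + 84 + 144 = 486.
Row 2: 134 + 114 + 89 + 149 = 486.
Row 3: 104 + 124 + 159 + 99 = 486.
Row 4: 129 + 109 + 154 + 94 = 486.
Column 1: 119 + 134 + 104 + 129 = 486.
Column 2: 139 + 114 + 124 + 109 = 486.
Column 3: 84 + 89 + 159 + 154 = 486.
Column 4: 144 + 149 + 99 + 94 = 486.
Main diagonal: 119 + 114 + 159 + 94 = 486.
Anti-diagonal: 144 + 89 + 124 + 129 = 486.
All lines sum to 486.

Yes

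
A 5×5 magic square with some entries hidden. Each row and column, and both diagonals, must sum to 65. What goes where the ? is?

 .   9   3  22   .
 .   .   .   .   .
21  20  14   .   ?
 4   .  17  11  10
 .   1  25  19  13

Row 4 must total 65; the given cells sum to 42, so (4,2) = 23.
Row 5 needs 65; the known cells sum to 58, so (5,1) = 7.
Using column 2: 9 + 20 + 23 + 1 + ? → (2,2) = 65 − 53 = 12.
From column 3, 65 − (3 + 14 + 17 + 25) gives (2,3) = 6.
Main diagonal: 12 + 14 + 11 + 13 + ? = 65, so (1,1) = 15.
The remaining cell in row 1 is (1,5) = 65 − 49 = 16.
The remaining cell in column 1 is (2,1) = 65 − 47 = 18.
From anti-diagonal, 65 − (16 + 14 + 23 + 7) gives (2,4) = 5.
Using row 2: 18 + 12 + 6 + 5 + ? → (2,5) = 65 − 41 = 24.
From column 4, 65 − (22 + 5 + 11 + 19) gives (3,4) = 8.
The remaining cell in column 5 is (3,5) = 65 − 63 = 2.

2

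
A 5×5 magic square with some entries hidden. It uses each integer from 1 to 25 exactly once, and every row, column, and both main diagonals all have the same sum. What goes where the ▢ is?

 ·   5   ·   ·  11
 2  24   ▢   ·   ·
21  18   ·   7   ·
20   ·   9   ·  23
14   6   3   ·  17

16

The entries are 1 through 25, which sum to 325, so each line sums to 325/5 = 65.
Row 5: 14 + 6 + 3 + 17 + ? = 65, so (5,4) = 25.
The remaining cell in column 1 is (1,1) = 65 − 57 = 8.
Column 2 needs 65; the known cells sum to 53, so (4,2) = 12.
The remaining cell in row 4 is (4,4) = 65 − 64 = 1.
Main diagonal: 8 + 24 + 1 + 17 + ? = 65, so (3,3) = 15.
Anti-diagonal needs 65; the known cells sum to 52, so (2,4) = 13.
Row 3: 21 + 18 + 15 + 7 + ? = 65, so (3,5) = 4.
The remaining cell in column 4 is (1,4) = 65 − 46 = 19.
Column 5: 11 + 4 + 23 + 17 + ? = 65, so (2,5) = 10.
The remaining cell in row 1 is (1,3) = 65 − 43 = 22.
Using row 2: 2 + 24 + 13 + 10 + ? → (2,3) = 65 − 49 = 16.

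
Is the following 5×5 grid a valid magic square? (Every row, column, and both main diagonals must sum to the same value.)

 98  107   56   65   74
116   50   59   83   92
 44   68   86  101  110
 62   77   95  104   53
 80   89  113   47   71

No — row 5 sums to 400 but row 3 sums to 409.

Row 1: 98 + 107 + 56 + 65 + 74 = 400.
Row 2: 116 + 50 + 59 + 83 + 92 = 400.
Row 3: 44 + 68 + 86 + 101 + 110 = 409.
Row 4: 62 + 77 + 95 + 104 + 53 = 391.
Row 5: 80 + 89 + 113 + 47 + 71 = 400.
Column 1: 98 + 116 + 44 + 62 + 80 = 400.
Column 2: 107 + 50 + 68 + 77 + 89 = 391.
Column 3: 56 + 59 + 86 + 95 + 113 = 409.
Column 4: 65 + 83 + 101 + 104 + 47 = 400.
Column 5: 74 + 92 + 110 + 53 + 71 = 400.
Main diagonal: 98 + 50 + 86 + 104 + 71 = 409.
Anti-diagonal: 74 + 83 + 86 + 77 + 80 = 400.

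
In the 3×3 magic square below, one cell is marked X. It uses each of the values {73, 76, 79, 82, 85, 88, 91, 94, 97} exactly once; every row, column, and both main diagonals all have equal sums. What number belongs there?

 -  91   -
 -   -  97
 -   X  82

79

The 9 entries sum to 765, so each line sums to 765/3 = 255.
Column 3 must total 255; the given cells sum to 179, so (1,3) = 76.
The remaining cell in row 1 is (1,1) = 255 − 167 = 88.
Main diagonal must total 255; the given cells sum to 170, so (2,2) = 85.
The remaining cell in anti-diagonal is (3,1) = 255 − 161 = 94.
Using row 2: 85 + 97 + ? → (2,1) = 255 − 182 = 73.
Row 3: 94 + 82 + ? = 255, so (3,2) = 79.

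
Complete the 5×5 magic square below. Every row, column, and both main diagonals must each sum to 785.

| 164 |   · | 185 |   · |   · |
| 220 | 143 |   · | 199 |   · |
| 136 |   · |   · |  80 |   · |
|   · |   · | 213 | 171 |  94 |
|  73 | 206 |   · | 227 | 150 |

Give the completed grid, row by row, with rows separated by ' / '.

Row 5 needs 785; the known cells sum to 656, so (5,3) = 129.
From column 1, 785 − (164 + 220 + 136 + 73) gives (4,1) = 192.
The remaining cell in column 4 is (1,4) = 785 − 677 = 108.
From main diagonal, 785 − (164 + 143 + 171 + 150) gives (3,3) = 157.
The remaining cell in row 4 is (4,2) = 785 − 670 = 115.
Column 3 must total 785; the given cells sum to 684, so (2,3) = 101.
The remaining cell in anti-diagonal is (1,5) = 785 − 544 = 241.
Row 1: 164 + 185 + 108 + 241 + ? = 785, so (1,2) = 87.
Row 2: 220 + 143 + 101 + 199 + ? = 785, so (2,5) = 122.
Column 2 needs 785; the known cells sum to 551, so (3,2) = 234.
The remaining cell in column 5 is (3,5) = 785 − 607 = 178.

164 87 185 108 241 / 220 143 101 199 122 / 136 234 157 80 178 / 192 115 213 171 94 / 73 206 129 227 150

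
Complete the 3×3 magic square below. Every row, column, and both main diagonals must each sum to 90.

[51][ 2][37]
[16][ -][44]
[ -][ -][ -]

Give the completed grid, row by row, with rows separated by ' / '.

51 2 37 / 16 30 44 / 23 58 9

Row 2 must total 90; the given cells sum to 60, so (2,2) = 30.
Column 1 must total 90; the given cells sum to 67, so (3,1) = 23.
From column 2, 90 − (2 + 30) gives (3,2) = 58.
From column 3, 90 − (37 + 44) gives (3,3) = 9.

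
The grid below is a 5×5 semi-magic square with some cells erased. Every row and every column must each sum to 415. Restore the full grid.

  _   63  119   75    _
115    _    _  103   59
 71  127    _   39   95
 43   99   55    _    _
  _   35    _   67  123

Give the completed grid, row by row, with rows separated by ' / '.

The remaining cell in row 3 is (3,3) = 415 − 332 = 83.
The remaining cell in column 2 is (2,2) = 415 − 324 = 91.
Column 4 must total 415; the given cells sum to 284, so (4,4) = 131.
Row 2: 115 + 91 + 103 + 59 + ? = 415, so (2,3) = 47.
Row 4: 43 + 99 + 55 + 131 + ? = 415, so (4,5) = 87.
Column 3 must total 415; the given cells sum to 304, so (5,3) = 111.
The remaining cell in column 5 is (1,5) = 415 − 364 = 51.
Row 1: 63 + 119 + 75 + 51 + ? = 415, so (1,1) = 107.
Row 5: 35 + 111 + 67 + 123 + ? = 415, so (5,1) = 79.

107 63 119 75 51 / 115 91 47 103 59 / 71 127 83 39 95 / 43 99 55 131 87 / 79 35 111 67 123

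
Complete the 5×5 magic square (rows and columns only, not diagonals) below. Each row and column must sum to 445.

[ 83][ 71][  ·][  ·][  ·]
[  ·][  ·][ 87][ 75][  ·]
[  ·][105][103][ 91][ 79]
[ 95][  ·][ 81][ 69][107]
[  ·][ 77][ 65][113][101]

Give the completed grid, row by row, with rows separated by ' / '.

83 71 109 97 85 / 111 99 87 75 73 / 67 105 103 91 79 / 95 93 81 69 107 / 89 77 65 113 101

Row 3 needs 445; the known cells sum to 378, so (3,1) = 67.
Row 4 needs 445; the known cells sum to 352, so (4,2) = 93.
The remaining cell in row 5 is (5,1) = 445 − 356 = 89.
Column 1 needs 445; the known cells sum to 334, so (2,1) = 111.
The remaining cell in column 2 is (2,2) = 445 − 346 = 99.
Column 3 needs 445; the known cells sum to 336, so (1,3) = 109.
Using column 4: 75 + 91 + 69 + 113 + ? → (1,4) = 445 − 348 = 97.
Using row 1: 83 + 71 + 109 + 97 + ? → (1,5) = 445 − 360 = 85.
Row 2: 111 + 99 + 87 + 75 + ? = 445, so (2,5) = 73.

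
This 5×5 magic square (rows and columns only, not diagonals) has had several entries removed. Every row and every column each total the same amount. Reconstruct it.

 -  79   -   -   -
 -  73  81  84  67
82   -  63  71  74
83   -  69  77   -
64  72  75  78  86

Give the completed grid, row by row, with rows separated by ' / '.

76 79 87 65 68 / 70 73 81 84 67 / 82 85 63 71 74 / 83 66 69 77 80 / 64 72 75 78 86

Row 5 is already complete: 64 + 72 + 75 + 78 + 86 = 375, so that is the magic constant.
Row 2: 73 + 81 + 84 + 67 + ? = 375, so (2,1) = 70.
From row 3, 375 − (82 + 63 + 71 + 74) gives (3,2) = 85.
Column 1 must total 375; the given cells sum to 299, so (1,1) = 76.
The remaining cell in column 2 is (4,2) = 375 − 309 = 66.
Column 3 must total 375; the given cells sum to 288, so (1,3) = 87.
Column 4 must total 375; the given cells sum to 310, so (1,4) = 65.
Row 1 needs 375; the known cells sum to 307, so (1,5) = 68.
Row 4 must total 375; the given cells sum to 295, so (4,5) = 80.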